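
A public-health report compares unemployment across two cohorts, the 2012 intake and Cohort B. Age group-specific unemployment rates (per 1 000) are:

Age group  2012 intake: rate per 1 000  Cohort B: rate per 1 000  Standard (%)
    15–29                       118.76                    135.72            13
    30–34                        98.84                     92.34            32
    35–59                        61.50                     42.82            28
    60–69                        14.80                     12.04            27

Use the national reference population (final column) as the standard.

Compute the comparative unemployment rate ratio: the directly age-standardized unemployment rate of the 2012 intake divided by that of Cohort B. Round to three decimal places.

Standard weights: 0.13, 0.32, 0.28, 0.27.
The 2012 intake: 0.1300×118.76 + 0.3200×98.84 + 0.2800×61.50 + 0.2700×14.80 = 68.2836 per 1 000.
Cohort B: 0.1300×135.72 + 0.3200×92.34 + 0.2800×42.82 + 0.2700×12.04 = 62.4328 per 1 000.
Ratio = 68.2836 ÷ 62.4328 = 1.09371.

1.094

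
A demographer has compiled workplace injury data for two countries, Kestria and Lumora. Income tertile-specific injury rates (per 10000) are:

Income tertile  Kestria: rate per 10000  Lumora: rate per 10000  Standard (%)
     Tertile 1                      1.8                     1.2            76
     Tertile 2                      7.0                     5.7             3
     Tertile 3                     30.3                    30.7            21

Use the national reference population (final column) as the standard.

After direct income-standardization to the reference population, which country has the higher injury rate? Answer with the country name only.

Standard weights: 0.76, 0.03, 0.21.
Kestria: 0.7600×1.8 + 0.0300×7.0 + 0.2100×30.3 = 7.9410 per 10000.
Lumora: 0.7600×1.2 + 0.0300×5.7 + 0.2100×30.7 = 7.5300 per 10000.

Kestria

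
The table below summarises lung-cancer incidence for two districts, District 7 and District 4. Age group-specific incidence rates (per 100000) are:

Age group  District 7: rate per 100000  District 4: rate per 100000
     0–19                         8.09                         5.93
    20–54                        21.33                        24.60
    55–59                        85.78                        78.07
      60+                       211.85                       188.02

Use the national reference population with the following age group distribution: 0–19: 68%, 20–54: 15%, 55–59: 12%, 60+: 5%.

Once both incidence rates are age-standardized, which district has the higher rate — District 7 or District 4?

District 7

Standard weights: 0.68, 0.15, 0.12, 0.05.
District 7: 0.6800×8.09 + 0.1500×21.33 + 0.1200×85.78 + 0.0500×211.85 = 29.5868 per 100000.
District 4: 0.6800×5.93 + 0.1500×24.60 + 0.1200×78.07 + 0.0500×188.02 = 26.4918 per 100000.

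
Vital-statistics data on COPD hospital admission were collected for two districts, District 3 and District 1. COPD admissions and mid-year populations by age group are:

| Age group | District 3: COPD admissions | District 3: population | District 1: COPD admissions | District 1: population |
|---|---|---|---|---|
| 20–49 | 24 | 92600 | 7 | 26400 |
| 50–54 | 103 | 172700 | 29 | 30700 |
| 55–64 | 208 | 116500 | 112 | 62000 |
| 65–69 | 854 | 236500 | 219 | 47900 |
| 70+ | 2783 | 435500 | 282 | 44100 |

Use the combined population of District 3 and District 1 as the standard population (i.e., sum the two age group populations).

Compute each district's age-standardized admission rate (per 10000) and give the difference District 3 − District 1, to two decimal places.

-2.77

Age-specific rates per 10000 for District 3: 2.59, 5.96, 17.85, 36.11, 63.90.
For District 1: 2.65, 9.45, 18.06, 45.72, 63.95.
Combined standard total = 1264900; weights = 0.0941, 0.1608, 0.1411, 0.2248, 0.3792.
District 3: 0.0941×2.59 + 0.1608×5.96 + 0.1411×17.85 + 0.2248×36.11 + 0.3792×63.90 = 36.0711 per 10000.
District 1: 0.0941×2.65 + 0.1608×9.45 + 0.1411×18.06 + 0.2248×45.72 + 0.3792×63.95 = 38.8430 per 10000.
Difference = 36.0711 − 38.8430 = -2.7720.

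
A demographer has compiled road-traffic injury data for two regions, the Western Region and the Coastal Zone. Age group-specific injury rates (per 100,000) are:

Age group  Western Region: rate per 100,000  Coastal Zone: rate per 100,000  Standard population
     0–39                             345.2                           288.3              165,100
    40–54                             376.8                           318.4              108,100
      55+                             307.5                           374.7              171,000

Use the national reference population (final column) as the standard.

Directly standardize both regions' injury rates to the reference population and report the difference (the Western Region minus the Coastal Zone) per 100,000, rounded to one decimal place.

9.5

Standard total = 444,200; weights = 0.3717, 0.2434, 0.3850.
The Western Region: 0.3717×345.2 + 0.2434×376.8 + 0.3850×307.5 = 338.3771 per 100,000.
The Coastal Zone: 0.3717×288.3 + 0.2434×318.4 + 0.3850×374.7 = 328.8858 per 100,000.
Difference = 338.3771 − 328.8858 = 9.4913.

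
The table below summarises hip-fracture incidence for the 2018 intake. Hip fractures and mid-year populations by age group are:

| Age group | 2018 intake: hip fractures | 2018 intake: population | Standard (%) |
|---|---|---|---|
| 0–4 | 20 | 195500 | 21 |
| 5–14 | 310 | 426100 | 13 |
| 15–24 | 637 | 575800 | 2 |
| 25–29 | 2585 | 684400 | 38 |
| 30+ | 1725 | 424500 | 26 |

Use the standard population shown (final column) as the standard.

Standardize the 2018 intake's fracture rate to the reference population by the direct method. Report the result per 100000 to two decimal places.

263.00

Age-specific rates per 100000 for the 2018 intake: 10.23, 72.75, 110.63, 377.70, 406.36.
Standard weights: 0.21, 0.13, 0.02, 0.38, 0.26.
Standardized rate: 0.2100×10.23 + 0.1300×72.75 + 0.0200×110.63 + 0.3800×377.70 + 0.2600×406.36 = 262.9997 per 100000.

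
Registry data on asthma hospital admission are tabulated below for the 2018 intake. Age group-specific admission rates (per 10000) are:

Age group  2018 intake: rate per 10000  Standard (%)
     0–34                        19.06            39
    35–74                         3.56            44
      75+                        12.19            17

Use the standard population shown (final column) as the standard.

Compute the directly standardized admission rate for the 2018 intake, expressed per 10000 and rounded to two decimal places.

11.07

Standard weights: 0.39, 0.44, 0.17.
Standardized rate: 0.3900×19.06 + 0.4400×3.56 + 0.1700×12.19 = 11.0721 per 10000.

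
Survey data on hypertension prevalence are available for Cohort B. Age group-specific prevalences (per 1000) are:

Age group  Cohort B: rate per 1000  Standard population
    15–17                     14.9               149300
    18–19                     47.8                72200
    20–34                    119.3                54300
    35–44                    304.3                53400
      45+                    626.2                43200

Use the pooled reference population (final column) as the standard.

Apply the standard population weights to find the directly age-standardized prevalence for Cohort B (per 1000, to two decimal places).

148.91

Standard total = 372400; weights = 0.4009, 0.1939, 0.1458, 0.1434, 0.1160.
Standardized rate: 0.4009×14.9 + 0.1939×47.8 + 0.1458×119.3 + 0.1434×304.3 + 0.1160×626.2 = 148.9129 per 1000.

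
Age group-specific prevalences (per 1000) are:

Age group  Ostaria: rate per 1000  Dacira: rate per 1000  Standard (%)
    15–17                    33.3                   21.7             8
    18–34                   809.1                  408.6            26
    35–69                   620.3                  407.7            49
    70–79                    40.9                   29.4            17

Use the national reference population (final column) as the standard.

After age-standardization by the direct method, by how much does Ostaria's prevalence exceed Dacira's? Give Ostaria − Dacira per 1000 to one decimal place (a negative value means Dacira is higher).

Standard weights: 0.08, 0.26, 0.49, 0.17.
Ostaria: 0.0800×33.3 + 0.2600×809.1 + 0.4900×620.3 + 0.1700×40.9 = 523.9300 per 1000.
Dacira: 0.0800×21.7 + 0.2600×408.6 + 0.4900×407.7 + 0.1700×29.4 = 312.7430 per 1000.
Difference = 523.9300 − 312.7430 = 211.1870.

211.2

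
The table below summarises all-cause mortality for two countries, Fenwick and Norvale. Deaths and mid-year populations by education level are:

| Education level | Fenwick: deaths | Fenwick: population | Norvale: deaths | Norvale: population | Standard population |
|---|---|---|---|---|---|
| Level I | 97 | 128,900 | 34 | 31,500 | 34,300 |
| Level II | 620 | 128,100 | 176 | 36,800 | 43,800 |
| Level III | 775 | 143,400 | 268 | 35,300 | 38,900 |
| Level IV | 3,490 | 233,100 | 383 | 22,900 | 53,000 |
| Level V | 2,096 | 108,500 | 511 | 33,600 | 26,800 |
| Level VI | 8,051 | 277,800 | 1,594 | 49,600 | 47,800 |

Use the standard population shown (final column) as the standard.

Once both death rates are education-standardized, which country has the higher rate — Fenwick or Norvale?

Norvale

Education-specific rates per 100,000 for Fenwick: 75.25, 484.00, 540.45, 1497.21, 1931.80, 2898.13.
For Norvale: 107.94, 478.26, 759.21, 1672.49, 1520.83, 3213.71.
Standard total = 244,600; weights = 0.1402, 0.1791, 0.1590, 0.2167, 0.1096, 0.1954.
Fenwick: 0.1402×75.25 + 0.1791×484.00 + 0.1590×540.45 + 0.2167×1497.21 + 0.1096×1931.80 + 0.1954×2898.13 = 1285.6029 per 100,000.
Norvale: 0.1402×107.94 + 0.1791×478.26 + 0.1590×759.21 + 0.2167×1672.49 + 0.1096×1520.83 + 0.1954×3213.71 = 1378.5722 per 100,000.
The crude rates (1483.53 vs 1414.40) would put Fenwick higher, but that reflects its education composition; once standardized to a common education structure, Norvale has the higher underlying rate.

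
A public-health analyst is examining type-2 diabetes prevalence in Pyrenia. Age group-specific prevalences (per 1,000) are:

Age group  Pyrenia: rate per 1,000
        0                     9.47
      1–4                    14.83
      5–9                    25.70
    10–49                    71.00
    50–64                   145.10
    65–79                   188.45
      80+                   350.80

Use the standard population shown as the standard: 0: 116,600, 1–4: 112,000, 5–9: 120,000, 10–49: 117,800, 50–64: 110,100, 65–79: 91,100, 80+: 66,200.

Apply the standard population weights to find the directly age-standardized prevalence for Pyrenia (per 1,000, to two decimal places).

96.18

Standard total = 733,800; weights = 0.1589, 0.1526, 0.1635, 0.1605, 0.1500, 0.1241, 0.0902.
Standardized rate: 0.1589×9.47 + 0.1526×14.83 + 0.1635×25.70 + 0.1605×71.00 + 0.1500×145.10 + 0.1241×188.45 + 0.0902×350.80 = 96.1832 per 1,000.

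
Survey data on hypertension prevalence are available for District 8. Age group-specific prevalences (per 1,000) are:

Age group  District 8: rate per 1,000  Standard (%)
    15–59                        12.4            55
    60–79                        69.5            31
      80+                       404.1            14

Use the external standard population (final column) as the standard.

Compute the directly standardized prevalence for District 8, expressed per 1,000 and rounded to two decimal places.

Standard weights: 0.55, 0.31, 0.14.
Standardized rate: 0.5500×12.4 + 0.3100×69.5 + 0.1400×404.1 = 84.9390 per 1,000.

84.94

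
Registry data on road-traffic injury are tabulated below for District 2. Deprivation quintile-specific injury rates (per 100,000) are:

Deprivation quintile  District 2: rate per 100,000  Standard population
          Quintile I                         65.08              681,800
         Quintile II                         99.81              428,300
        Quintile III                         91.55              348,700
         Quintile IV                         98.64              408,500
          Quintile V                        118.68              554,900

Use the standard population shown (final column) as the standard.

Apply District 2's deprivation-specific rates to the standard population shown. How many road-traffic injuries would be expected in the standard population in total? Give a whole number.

2252

Expected road-traffic injuries = Σ (standard pop × deprivation-specific rate ÷ 100,000)
= 681,800×65.08/100,000 + 428,300×99.81/100,000 + 348,700×91.55/100,000 + 408,500×98.64/100,000 + 554,900×118.68/100,000
= 443.72 + 427.49 + 319.23 + 402.94 + 658.56 = 2251.94.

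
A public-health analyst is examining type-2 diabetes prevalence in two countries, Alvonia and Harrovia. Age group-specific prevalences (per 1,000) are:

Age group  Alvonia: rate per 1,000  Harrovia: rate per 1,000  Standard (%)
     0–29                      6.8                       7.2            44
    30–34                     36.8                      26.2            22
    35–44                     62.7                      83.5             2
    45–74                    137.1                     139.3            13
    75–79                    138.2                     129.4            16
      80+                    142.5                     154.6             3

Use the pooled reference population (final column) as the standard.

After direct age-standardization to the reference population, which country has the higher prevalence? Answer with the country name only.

Standard weights: 0.44, 0.22, 0.02, 0.13, 0.16, 0.03.
Alvonia: 0.4400×6.8 + 0.2200×36.8 + 0.0200×62.7 + 0.1300×137.1 + 0.1600×138.2 + 0.0300×142.5 = 56.5520 per 1,000.
Harrovia: 0.4400×7.2 + 0.2200×26.2 + 0.0200×83.5 + 0.1300×139.3 + 0.1600×129.4 + 0.0300×154.6 = 54.0530 per 1,000.

Alvonia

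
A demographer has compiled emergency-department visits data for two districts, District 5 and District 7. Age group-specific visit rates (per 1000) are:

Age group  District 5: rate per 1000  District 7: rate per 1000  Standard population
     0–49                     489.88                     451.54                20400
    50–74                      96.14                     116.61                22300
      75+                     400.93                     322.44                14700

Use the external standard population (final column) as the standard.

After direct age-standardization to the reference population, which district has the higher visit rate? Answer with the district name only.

Standard total = 57400; weights = 0.3554, 0.3885, 0.2561.
District 5: 0.3554×489.88 + 0.3885×96.14 + 0.2561×400.93 = 314.1314 per 1000.
District 7: 0.3554×451.54 + 0.3885×116.61 + 0.2561×322.44 = 288.3569 per 1000.

District 5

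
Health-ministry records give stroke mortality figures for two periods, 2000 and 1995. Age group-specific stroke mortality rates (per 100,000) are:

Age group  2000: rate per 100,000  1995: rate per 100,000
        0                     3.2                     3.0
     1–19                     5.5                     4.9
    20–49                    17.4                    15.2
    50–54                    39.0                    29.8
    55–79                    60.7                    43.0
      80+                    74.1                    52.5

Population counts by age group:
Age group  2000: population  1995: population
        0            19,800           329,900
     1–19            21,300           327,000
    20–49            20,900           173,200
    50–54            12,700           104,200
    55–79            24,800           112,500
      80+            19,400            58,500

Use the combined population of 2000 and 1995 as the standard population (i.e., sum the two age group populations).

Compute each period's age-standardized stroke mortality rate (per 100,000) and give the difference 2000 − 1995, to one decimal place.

Combined standard total = 1,224,200; weights = 0.2857, 0.2845, 0.1586, 0.0955, 0.1122, 0.0636.
2000: 0.2857×3.2 + 0.2845×5.5 + 0.1586×17.4 + 0.0955×39.0 + 0.1122×60.7 + 0.0636×74.1 = 20.4849 per 100,000.
1995: 0.2857×3.0 + 0.2845×4.9 + 0.1586×15.2 + 0.0955×29.8 + 0.1122×43.0 + 0.0636×52.5 = 15.6701 per 100,000.
Difference = 20.4849 − 15.6701 = 4.8148.

4.8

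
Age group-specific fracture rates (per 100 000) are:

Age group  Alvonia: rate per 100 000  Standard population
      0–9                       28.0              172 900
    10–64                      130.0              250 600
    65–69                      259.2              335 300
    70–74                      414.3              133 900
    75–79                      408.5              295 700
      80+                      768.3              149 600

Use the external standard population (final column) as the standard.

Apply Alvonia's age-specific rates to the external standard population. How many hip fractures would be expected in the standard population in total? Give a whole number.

Expected hip fractures = Σ (standard pop × age-specific rate ÷ 100 000)
= 172 900×28.0/100 000 + 250 600×130.0/100 000 + 335 300×259.2/100 000 + 133 900×414.3/100 000 + 295 700×408.5/100 000 + 149 600×768.3/100 000
= 48.41 + 325.78 + 869.10 + 554.75 + 1207.93 + 1149.38 = 4155.35.

4155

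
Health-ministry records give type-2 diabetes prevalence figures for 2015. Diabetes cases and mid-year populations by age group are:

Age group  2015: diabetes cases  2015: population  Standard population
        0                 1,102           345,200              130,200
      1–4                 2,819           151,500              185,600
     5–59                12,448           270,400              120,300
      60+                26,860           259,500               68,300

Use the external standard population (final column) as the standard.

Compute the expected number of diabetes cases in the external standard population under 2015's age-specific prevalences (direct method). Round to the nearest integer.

16477

Age-specific rates per 1,000 for 2015: 3.192, 18.607, 46.036, 103.507.
Expected diabetes cases = Σ (standard pop × age-specific rate ÷ 1,000)
= 130,200×3.192/1,000 + 185,600×18.607/1,000 + 120,300×46.036/1,000 + 68,300×103.507/1,000
= 415.64 + 3453.51 + 5538.07 + 7069.51 = 16476.73.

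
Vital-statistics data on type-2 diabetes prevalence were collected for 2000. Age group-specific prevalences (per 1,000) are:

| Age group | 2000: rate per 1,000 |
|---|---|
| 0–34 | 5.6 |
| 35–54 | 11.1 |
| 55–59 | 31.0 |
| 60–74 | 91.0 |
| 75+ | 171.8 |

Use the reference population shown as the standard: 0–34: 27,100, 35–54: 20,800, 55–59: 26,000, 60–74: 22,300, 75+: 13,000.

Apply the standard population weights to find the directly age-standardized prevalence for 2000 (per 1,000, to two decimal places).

Standard total = 109,200; weights = 0.2482, 0.1905, 0.2381, 0.2042, 0.1190.
Standardized rate: 0.2482×5.6 + 0.1905×11.1 + 0.2381×31.0 + 0.2042×91.0 + 0.1190×171.8 = 49.9207 per 1,000.

49.92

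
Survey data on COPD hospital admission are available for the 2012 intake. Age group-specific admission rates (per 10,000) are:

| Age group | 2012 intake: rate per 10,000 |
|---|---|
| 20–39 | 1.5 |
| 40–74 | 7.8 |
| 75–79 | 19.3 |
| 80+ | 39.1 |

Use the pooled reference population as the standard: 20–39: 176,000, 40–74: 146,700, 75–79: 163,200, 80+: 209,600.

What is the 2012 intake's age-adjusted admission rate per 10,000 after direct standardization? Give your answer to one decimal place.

Standard total = 695,500; weights = 0.2531, 0.2109, 0.2347, 0.3014.
Standardized rate: 0.2531×1.5 + 0.2109×7.8 + 0.2347×19.3 + 0.3014×39.1 = 18.3370 per 10,000.

18.3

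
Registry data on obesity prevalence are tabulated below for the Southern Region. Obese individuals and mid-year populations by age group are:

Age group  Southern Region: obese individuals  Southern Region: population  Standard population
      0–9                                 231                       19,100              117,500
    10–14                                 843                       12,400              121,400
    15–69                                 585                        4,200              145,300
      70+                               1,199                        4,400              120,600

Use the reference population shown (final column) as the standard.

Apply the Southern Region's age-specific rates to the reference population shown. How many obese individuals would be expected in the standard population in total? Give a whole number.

62776

Age-specific rates per 1,000 for the Southern Region: 12.094, 67.984, 139.286, 272.500.
Expected obese individuals = Σ (standard pop × age-specific rate ÷ 1,000)
= 117,500×12.094/1,000 + 121,400×67.984/1,000 + 145,300×139.286/1,000 + 120,600×272.500/1,000
= 1421.07 + 8253.24 + 20238.21 + 32863.50 = 62776.03.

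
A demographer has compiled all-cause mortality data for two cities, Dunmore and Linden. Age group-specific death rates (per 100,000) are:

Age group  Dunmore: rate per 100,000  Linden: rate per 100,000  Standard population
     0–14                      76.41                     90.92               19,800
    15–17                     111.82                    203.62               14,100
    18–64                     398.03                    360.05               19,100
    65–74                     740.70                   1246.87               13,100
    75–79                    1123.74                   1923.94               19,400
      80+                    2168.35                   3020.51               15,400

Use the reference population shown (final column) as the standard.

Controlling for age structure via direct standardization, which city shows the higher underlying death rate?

Standard total = 100,900; weights = 0.1962, 0.1397, 0.1893, 0.1298, 0.1923, 0.1526.
Dunmore: 0.1962×76.41 + 0.1397×111.82 + 0.1893×398.03 + 0.1298×740.70 + 0.1923×1123.74 + 0.1526×2168.35 = 749.1404 per 100,000.
Linden: 0.1962×90.92 + 0.1397×203.62 + 0.1893×360.05 + 0.1298×1246.87 + 0.1923×1923.94 + 0.1526×3020.51 = 1107.2597 per 100,000.

Linden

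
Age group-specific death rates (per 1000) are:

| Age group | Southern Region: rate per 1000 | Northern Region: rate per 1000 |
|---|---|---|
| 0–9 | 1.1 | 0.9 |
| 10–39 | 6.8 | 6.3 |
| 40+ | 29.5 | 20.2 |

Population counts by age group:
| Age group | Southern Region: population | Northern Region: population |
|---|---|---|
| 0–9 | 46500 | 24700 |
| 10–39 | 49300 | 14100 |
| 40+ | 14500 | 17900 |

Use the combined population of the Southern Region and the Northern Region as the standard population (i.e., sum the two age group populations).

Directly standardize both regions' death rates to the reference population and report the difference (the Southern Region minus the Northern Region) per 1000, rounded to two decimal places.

2.08

Combined standard total = 167000; weights = 0.4263, 0.3796, 0.1940.
The Southern Region: 0.4263×1.1 + 0.3796×6.8 + 0.1940×29.5 = 8.7739 per 1000.
The Northern Region: 0.4263×0.9 + 0.3796×6.3 + 0.1940×20.2 = 6.6945 per 1000.
Difference = 8.7739 − 6.6945 = 2.0794.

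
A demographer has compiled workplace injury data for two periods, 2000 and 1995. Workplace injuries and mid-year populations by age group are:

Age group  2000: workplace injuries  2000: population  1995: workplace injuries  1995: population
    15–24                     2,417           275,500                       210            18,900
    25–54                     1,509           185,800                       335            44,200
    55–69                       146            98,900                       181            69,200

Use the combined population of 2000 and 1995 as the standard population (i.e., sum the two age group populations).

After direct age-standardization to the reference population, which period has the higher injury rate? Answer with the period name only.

Age-specific rates per 10,000 for 2000: 87.73, 81.22, 14.76.
For 1995: 111.11, 75.79, 26.16.
Combined standard total = 692,500; weights = 0.4251, 0.3321, 0.2427.
2000: 0.4251×87.73 + 0.3321×81.22 + 0.2427×14.76 = 67.8548 per 10,000.
1995: 0.4251×111.11 + 0.3321×75.79 + 0.2427×26.16 = 78.7582 per 10,000.
The crude rates (72.69 vs 54.88) would put 2000 higher, but that reflects its age composition; once standardized to a common age structure, 1995 has the higher underlying rate.

1995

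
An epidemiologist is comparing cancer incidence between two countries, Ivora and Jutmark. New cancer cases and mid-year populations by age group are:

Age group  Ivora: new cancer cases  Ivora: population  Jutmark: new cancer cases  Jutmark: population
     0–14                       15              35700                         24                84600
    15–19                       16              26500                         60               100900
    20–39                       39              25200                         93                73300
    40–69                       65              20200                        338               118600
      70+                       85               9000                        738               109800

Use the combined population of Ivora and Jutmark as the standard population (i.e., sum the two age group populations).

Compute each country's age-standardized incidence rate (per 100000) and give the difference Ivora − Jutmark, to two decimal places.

69.50

Age-specific rates per 100000 for Ivora: 42.02, 60.38, 154.76, 321.78, 944.44.
For Jutmark: 28.37, 59.46, 126.88, 284.99, 672.13.
Combined standard total = 603800; weights = 0.1992, 0.2110, 0.1631, 0.2299, 0.1968.
Ivora: 0.1992×42.02 + 0.2110×60.38 + 0.1631×154.76 + 0.2299×321.78 + 0.1968×944.44 = 306.1512 per 100000.
Jutmark: 0.1992×28.37 + 0.2110×59.46 + 0.1631×126.88 + 0.2299×284.99 + 0.1968×672.13 = 236.6543 per 100000.
Difference = 306.1512 − 236.6543 = 69.4969.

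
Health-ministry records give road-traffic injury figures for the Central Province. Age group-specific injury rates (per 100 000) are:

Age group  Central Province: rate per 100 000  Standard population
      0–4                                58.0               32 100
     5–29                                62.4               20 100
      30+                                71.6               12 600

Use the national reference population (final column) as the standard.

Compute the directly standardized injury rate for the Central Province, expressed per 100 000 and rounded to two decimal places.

62.01

Standard total = 64 800; weights = 0.4954, 0.3102, 0.1944.
Standardized rate: 0.4954×58.0 + 0.3102×62.4 + 0.1944×71.6 = 62.0093 per 100 000.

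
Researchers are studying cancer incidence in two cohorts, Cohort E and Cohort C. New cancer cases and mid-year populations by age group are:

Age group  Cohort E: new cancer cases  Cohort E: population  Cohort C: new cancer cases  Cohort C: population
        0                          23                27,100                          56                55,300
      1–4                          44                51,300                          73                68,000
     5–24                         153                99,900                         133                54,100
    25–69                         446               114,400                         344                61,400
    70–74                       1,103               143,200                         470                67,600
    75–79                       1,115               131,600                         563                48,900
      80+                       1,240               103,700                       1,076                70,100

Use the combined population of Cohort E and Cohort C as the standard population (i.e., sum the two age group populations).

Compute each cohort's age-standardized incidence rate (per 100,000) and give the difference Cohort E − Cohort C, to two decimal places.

Age-specific rates per 100,000 for Cohort E: 84.87, 85.77, 153.15, 389.86, 770.25, 847.26, 1195.76.
For Cohort C: 101.27, 107.35, 245.84, 560.26, 695.27, 1151.33, 1534.95.
Combined standard total = 1,096,600; weights = 0.0751, 0.1088, 0.1404, 0.1603, 0.1922, 0.1646, 0.1585.
Cohort E: 0.0751×84.87 + 0.1088×85.77 + 0.1404×153.15 + 0.1603×389.86 + 0.1922×770.25 + 0.1646×847.26 + 0.1585×1195.76 = 576.7568 per 100,000.
Cohort C: 0.0751×101.27 + 0.1088×107.35 + 0.1404×245.84 + 0.1603×560.26 + 0.1922×695.27 + 0.1646×1151.33 + 0.1585×1534.95 = 710.0640 per 100,000.
Difference = 576.7568 − 710.0640 = -133.3072.

-133.31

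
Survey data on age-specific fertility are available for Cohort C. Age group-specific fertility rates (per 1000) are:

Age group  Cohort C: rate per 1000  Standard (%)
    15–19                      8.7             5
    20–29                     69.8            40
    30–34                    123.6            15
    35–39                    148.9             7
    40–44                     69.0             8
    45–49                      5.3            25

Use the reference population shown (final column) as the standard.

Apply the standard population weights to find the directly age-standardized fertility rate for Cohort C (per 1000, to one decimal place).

64.2

Standard weights: 0.05, 0.40, 0.15, 0.07, 0.08, 0.25.
Standardized rate: 0.0500×8.7 + 0.4000×69.8 + 0.1500×123.6 + 0.0700×148.9 + 0.0800×69.0 + 0.2500×5.3 = 64.1630 per 1000.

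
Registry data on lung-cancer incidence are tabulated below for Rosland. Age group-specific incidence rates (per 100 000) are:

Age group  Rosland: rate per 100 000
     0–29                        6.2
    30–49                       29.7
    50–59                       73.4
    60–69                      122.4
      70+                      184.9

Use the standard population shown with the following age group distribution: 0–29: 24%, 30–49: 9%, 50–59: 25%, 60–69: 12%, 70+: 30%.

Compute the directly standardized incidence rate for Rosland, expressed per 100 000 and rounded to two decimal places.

Standard weights: 0.24, 0.09, 0.25, 0.12, 0.30.
Standardized rate: 0.2400×6.2 + 0.0900×29.7 + 0.2500×73.4 + 0.1200×122.4 + 0.3000×184.9 = 92.6690 per 100 000.

92.67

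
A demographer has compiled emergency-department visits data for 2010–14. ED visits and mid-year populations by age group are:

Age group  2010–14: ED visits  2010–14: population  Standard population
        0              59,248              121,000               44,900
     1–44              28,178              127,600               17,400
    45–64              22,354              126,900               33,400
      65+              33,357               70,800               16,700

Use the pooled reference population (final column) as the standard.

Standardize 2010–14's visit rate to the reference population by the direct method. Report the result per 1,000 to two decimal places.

352.13

Age-specific rates per 1,000 for 2010–14: 489.653, 220.831, 176.154, 471.144.
Standard total = 112,400; weights = 0.3995, 0.1548, 0.2972, 0.1486.
Standardized rate: 0.3995×489.653 + 0.1548×220.831 + 0.2972×176.154 + 0.1486×471.144 = 352.1311 per 1,000.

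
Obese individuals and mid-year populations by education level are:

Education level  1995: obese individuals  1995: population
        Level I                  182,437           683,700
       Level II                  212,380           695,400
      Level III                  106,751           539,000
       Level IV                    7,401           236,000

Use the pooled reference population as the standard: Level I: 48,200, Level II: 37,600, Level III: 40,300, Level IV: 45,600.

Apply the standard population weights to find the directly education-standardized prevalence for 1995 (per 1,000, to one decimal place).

196.6

Education-specific rates per 1,000 for 1995: 266.838, 305.407, 198.054, 31.360.
Standard total = 171,700; weights = 0.2807, 0.2190, 0.2347, 0.2656.
Standardized rate: 0.2807×266.838 + 0.2190×305.407 + 0.2347×198.054 + 0.2656×31.360 = 196.6015 per 1,000.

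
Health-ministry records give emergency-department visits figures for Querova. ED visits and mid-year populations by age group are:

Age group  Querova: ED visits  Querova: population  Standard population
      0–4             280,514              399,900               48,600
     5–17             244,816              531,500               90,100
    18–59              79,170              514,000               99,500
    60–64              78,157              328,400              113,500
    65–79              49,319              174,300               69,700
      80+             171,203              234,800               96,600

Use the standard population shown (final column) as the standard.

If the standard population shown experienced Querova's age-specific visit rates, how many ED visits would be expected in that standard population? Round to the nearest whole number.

208087

Age-specific rates per 1,000 for Querova: 701.460, 460.613, 154.027, 237.993, 282.955, 729.144.
Expected ED visits = Σ (standard pop × age-specific rate ÷ 1,000)
= 48,600×701.460/1,000 + 90,100×460.613/1,000 + 99,500×154.027/1,000 + 113,500×237.993/1,000 + 69,700×282.955/1,000 + 96,600×729.144/1,000
= 34090.97 + 41501.26 + 15325.71 + 27012.24 + 19721.94 + 70435.31 = 208087.43.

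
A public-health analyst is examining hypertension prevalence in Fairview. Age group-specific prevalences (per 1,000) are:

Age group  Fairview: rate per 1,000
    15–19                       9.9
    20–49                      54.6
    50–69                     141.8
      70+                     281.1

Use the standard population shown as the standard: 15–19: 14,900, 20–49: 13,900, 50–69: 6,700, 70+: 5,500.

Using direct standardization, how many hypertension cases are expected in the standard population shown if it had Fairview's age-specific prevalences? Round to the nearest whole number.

Expected hypertension cases = Σ (standard pop × age-specific rate ÷ 1,000)
= 14,900×9.9/1,000 + 13,900×54.6/1,000 + 6,700×141.8/1,000 + 5,500×281.1/1,000
= 147.51 + 758.94 + 950.06 + 1546.05 = 3402.56.

3403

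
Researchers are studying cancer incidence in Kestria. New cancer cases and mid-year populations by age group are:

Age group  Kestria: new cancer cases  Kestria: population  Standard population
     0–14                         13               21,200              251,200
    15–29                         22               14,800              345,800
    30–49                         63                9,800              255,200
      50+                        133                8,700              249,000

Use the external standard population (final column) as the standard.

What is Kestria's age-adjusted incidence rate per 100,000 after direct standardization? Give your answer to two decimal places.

555.32

Age-specific rates per 100,000 for Kestria: 61.32, 148.65, 642.86, 1528.74.
Standard total = 1,101,200; weights = 0.2281, 0.3140, 0.2317, 0.2261.
Standardized rate: 0.2281×61.32 + 0.3140×148.65 + 0.2317×642.86 + 0.2261×1528.74 = 555.3204 per 100,000.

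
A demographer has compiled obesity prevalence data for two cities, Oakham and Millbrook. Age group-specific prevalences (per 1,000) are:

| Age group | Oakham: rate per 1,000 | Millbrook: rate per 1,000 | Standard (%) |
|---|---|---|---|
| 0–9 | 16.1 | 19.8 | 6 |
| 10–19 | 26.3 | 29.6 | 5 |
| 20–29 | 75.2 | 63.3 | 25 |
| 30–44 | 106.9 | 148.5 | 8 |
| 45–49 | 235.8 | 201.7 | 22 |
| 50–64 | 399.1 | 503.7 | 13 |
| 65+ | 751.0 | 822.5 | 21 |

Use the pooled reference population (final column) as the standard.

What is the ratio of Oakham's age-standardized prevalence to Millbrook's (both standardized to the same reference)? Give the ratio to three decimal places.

Standard weights: 0.06, 0.05, 0.25, 0.08, 0.22, 0.13, 0.21.
Oakham: 0.0600×16.1 + 0.0500×26.3 + 0.2500×75.2 + 0.0800×106.9 + 0.2200×235.8 + 0.1300×399.1 + 0.2100×751.0 = 291.1020 per 1,000.
Millbrook: 0.0600×19.8 + 0.0500×29.6 + 0.2500×63.3 + 0.0800×148.5 + 0.2200×201.7 + 0.1300×503.7 + 0.2100×822.5 = 312.9530 per 1,000.
Ratio = 291.1020 ÷ 312.9530 = 0.93018.

0.930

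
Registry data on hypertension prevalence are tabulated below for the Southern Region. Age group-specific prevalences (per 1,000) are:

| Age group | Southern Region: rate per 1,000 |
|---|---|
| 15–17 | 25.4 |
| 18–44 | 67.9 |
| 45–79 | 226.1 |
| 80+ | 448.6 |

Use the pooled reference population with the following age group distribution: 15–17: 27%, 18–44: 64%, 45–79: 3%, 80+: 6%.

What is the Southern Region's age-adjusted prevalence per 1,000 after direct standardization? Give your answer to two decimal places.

84.01

Standard weights: 0.27, 0.64, 0.03, 0.06.
Standardized rate: 0.2700×25.4 + 0.6400×67.9 + 0.0300×226.1 + 0.0600×448.6 = 84.0130 per 1,000.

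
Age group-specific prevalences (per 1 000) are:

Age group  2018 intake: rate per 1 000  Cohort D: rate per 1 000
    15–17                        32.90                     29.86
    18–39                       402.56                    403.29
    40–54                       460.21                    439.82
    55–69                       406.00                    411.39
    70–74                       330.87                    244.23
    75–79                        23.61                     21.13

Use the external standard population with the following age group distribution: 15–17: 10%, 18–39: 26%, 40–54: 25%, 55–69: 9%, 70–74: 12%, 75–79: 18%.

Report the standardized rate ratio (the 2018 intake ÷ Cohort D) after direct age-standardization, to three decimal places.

1.054

Standard weights: 0.10, 0.26, 0.25, 0.09, 0.12, 0.18.
The 2018 intake: 0.1000×32.90 + 0.2600×402.56 + 0.2500×460.21 + 0.0900×406.00 + 0.1200×330.87 + 0.1800×23.61 = 303.5023 per 1 000.
Cohort D: 0.1000×29.86 + 0.2600×403.29 + 0.2500×439.82 + 0.0900×411.39 + 0.1200×244.23 + 0.1800×21.13 = 287.9325 per 1 000.
Ratio = 303.5023 ÷ 287.9325 = 1.05407.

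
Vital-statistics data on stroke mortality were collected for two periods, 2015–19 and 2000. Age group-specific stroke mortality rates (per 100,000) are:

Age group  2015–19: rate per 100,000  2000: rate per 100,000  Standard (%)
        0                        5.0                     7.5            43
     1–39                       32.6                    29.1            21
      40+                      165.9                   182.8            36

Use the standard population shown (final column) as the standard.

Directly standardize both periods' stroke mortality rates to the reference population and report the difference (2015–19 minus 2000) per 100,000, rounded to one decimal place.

-6.4

Standard weights: 0.43, 0.21, 0.36.
2015–19: 0.4300×5.0 + 0.2100×32.6 + 0.3600×165.9 = 68.7200 per 100,000.
2000: 0.4300×7.5 + 0.2100×29.1 + 0.3600×182.8 = 75.1440 per 100,000.
Difference = 68.7200 − 75.1440 = -6.4240.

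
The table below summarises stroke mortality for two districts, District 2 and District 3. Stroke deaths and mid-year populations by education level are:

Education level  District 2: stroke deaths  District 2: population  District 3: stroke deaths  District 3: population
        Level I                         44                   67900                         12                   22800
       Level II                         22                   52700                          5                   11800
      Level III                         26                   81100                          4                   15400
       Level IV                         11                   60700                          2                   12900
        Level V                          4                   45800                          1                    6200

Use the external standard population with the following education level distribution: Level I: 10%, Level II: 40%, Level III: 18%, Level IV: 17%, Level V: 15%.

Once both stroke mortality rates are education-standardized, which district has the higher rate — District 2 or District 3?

Education-specific rates per 100000 for District 2: 64.80, 41.75, 32.06, 18.12, 8.73.
For District 3: 52.63, 42.37, 25.97, 15.50, 16.13.
Standard weights: 0.10, 0.40, 0.18, 0.17, 0.15.
District 2: 0.1000×64.80 + 0.4000×41.75 + 0.1800×32.06 + 0.1700×18.12 + 0.1500×8.73 = 33.3398 per 100000.
District 3: 0.1000×52.63 + 0.4000×42.37 + 0.1800×25.97 + 0.1700×15.50 + 0.1500×16.13 = 31.9426 per 100000.
The crude rates (34.72 vs 34.73) would put District 3 higher, but that reflects its education composition; once standardized to a common education structure, District 2 has the higher underlying rate.

District 2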